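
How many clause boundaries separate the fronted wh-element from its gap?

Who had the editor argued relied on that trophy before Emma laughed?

1

"who" is extracted from the subject of "relied".
Boundaries crossed, outermost first: [Ø] — 1 in total.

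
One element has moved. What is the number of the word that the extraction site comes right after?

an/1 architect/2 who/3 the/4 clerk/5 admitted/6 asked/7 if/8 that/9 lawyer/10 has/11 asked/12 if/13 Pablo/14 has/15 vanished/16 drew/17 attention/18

The displaced element is "an architect" (word 2).
It is linked across 1 clause boundary (Ø).
It functions as the subject of "asked", so the gap sits immediately after word 6 ("admitted").
Base order: The clerk admitted that an architect asked if that lawyer has asked if Pablo has vanished.

6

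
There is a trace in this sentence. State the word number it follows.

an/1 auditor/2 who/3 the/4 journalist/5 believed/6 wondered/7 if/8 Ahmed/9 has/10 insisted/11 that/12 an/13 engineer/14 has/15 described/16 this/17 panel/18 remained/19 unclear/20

6

The displaced element is "an auditor" (word 2).
It is linked across 1 clause boundary (Ø).
It functions as the subject of "wondered", so the gap sits immediately after word 6 ("believed").
Base order: The journalist believed that an auditor wondered if Ahmed has insisted that an engineer has described this panel.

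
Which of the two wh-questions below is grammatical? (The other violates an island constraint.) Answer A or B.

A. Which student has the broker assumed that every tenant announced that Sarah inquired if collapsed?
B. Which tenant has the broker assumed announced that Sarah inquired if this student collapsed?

In A, the wh-phrase is extracted from inside a wh-island (introduced by "if"), which blocks movement.
In B, the extraction path crosses only that-complement boundaries, which are transparent.
So B is grammatical.

B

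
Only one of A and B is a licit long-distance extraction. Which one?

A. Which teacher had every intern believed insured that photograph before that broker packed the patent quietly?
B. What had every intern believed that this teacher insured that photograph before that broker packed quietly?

A

In B, the wh-phrase is extracted from inside an adjunct island (introduced by "before"), which blocks movement.
In A, the extraction path crosses only that-complement boundaries, which are transparent.
So A is grammatical.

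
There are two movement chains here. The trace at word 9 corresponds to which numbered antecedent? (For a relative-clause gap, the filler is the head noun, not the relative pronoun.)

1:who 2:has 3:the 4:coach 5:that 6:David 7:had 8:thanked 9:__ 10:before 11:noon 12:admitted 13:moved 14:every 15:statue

The marked gap is inside the relative clause, the direct object of "thanked".
Its filler is the head noun "coach" (via "that"), at word 4.
(The other dependency links word 1 to a gap after word 12.)

4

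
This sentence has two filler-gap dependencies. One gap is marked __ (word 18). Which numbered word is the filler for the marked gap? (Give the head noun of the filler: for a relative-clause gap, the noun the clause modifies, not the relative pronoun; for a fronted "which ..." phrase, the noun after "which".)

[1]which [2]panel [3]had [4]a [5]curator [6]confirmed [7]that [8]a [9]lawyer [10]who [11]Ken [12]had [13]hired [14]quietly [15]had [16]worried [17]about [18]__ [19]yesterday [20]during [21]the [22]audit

2

The marked gap is the object of the preposition "about" of "worried".
Its filler is the fronted wh-phrase "which panel", at word 2.
(The other dependency links word 9 to a gap after word 13.)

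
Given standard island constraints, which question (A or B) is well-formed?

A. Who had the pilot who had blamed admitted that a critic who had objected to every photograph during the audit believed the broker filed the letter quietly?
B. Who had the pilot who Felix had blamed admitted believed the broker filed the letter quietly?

In A, the wh-phrase is extracted from inside a complex-NP island (relative clause) (introduced by "who"), which blocks movement.
In B, the extraction path crosses only that-complement boundaries, which are transparent.
So B is grammatical.

B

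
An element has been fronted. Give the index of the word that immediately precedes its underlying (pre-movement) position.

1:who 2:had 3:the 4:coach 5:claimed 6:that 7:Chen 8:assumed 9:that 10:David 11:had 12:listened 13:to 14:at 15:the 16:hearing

The displaced element is "who" (word 1).
It is linked across 2 clause boundaries (that → that).
It functions as the object of the preposition "to" of "listened", so the gap sits immediately after word 13 ("to").
Base order: The coach had claimed that Chen assumed that David had listened to who at the hearing.

13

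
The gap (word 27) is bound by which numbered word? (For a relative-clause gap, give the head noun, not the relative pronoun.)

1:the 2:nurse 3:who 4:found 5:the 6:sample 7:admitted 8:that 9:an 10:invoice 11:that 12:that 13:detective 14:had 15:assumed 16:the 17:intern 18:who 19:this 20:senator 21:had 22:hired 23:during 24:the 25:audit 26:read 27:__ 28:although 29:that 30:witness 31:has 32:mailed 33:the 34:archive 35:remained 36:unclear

The gap at 27 is the object of "read", inside a relative clause.
The relative pronoun is "that" (word 11); it is bound by the head noun immediately before it.
Its filler is the head noun "invoice", at word 10.

10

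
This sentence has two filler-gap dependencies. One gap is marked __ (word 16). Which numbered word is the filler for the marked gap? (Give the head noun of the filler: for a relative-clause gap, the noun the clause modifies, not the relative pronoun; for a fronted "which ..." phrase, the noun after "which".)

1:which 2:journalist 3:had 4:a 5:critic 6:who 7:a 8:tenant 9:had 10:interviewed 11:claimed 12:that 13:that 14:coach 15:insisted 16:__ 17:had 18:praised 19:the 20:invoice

2

The marked gap is the subject of "praised".
Its filler is the fronted wh-phrase "which journalist", at word 2.
(The other dependency links word 5 to a gap after word 10.)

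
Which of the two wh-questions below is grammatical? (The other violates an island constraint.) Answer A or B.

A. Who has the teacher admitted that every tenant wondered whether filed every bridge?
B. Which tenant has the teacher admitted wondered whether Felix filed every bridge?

B

In A, the wh-phrase is extracted from inside a wh-island (introduced by "whether"), which blocks movement.
In B, the extraction path crosses only that-complement boundaries, which are transparent.
So B is grammatical.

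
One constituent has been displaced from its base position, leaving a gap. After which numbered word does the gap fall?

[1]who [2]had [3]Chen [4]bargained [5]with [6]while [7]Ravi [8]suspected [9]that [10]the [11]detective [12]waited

5

The displaced element is "who" (word 1).
It functions as the object of the preposition "with" of "bargained", so the gap sits immediately after word 5 ("with").
Base order: Chen had bargained with who while Ravi suspected that the detective waited.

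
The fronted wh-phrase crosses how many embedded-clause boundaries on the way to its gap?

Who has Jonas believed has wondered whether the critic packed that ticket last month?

1

"who" is extracted from the subject of "wondered".
Boundaries crossed, outermost first: [Ø] — 1 in total.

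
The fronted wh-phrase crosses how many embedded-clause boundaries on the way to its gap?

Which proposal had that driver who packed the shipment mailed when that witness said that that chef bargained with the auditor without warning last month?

"which proposal" originates inside the matrix clause — no clause boundary is crossed.

0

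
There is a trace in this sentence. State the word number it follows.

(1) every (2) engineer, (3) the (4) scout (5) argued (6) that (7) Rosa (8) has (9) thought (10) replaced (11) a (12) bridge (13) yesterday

The displaced element is "every engineer" (word 2).
It is linked across 2 clause boundaries (that → Ø).
It functions as the subject of "replaced", so the gap sits immediately after word 9 ("thought").
Base order: The scout argued that Rosa has thought that every engineer replaced a bridge yesterday.

9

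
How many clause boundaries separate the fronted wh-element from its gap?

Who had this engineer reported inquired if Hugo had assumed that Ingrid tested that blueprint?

"who" is extracted from the subject of "inquired".
Boundaries crossed, outermost first: [Ø] — 1 in total.

1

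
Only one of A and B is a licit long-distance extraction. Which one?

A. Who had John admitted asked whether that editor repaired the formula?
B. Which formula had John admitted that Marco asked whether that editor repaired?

A

In B, the wh-phrase is extracted from inside a wh-island (introduced by "whether"), which blocks movement.
In A, the extraction path crosses only that-complement boundaries, which are transparent.
So A is grammatical.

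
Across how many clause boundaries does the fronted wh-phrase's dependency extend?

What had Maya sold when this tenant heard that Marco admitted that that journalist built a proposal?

"what" originates inside the matrix clause — no clause boundary is crossed.

0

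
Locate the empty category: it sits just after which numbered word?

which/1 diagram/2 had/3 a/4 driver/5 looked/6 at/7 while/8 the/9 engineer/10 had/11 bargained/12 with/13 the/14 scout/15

The displaced element is "which diagram" (word 2).
It functions as the object of the preposition "at" of "looked", so the gap sits immediately after word 7 ("at").
Base order: A driver had looked at which diagram while the engineer had bargained with the scout.

7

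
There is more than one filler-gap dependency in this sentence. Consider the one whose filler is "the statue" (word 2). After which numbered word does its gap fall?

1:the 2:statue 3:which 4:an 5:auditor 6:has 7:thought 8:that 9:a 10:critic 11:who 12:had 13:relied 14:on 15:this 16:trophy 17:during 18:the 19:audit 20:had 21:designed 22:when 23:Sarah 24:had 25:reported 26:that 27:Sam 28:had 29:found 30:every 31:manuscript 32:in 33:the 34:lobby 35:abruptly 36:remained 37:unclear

21

The displaced element is "the statue" (word 2).
It is linked across 1 clause boundary (that).
It functions as the direct object of "designed", so the gap sits immediately after word 21 ("designed").
Base order: An auditor has thought that a critic who had relied on this trophy during the audit had designed the statue when Sarah had reported that Sam had found every manuscript in the lobby abruptly.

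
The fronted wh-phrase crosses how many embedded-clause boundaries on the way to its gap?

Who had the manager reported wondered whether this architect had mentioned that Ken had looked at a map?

"who" is extracted from the subject of "wondered".
Boundaries crossed, outermost first: [Ø] — 1 in total.

1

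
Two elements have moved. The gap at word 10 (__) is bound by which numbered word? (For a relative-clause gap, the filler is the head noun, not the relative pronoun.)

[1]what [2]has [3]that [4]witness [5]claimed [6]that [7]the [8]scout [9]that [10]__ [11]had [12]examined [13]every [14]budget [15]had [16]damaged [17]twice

The marked gap is inside the relative clause, the subject of "examined".
Its filler is the head noun "scout" (via "that"), at word 8.
(The other dependency links word 1 to a gap after word 16.)

8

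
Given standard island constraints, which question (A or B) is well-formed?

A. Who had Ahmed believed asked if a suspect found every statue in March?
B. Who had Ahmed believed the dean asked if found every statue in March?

In B, the wh-phrase is extracted from inside a wh-island (introduced by "if"), which blocks movement.
In A, the extraction path crosses only that-complement boundaries, which are transparent.
So A is grammatical.

A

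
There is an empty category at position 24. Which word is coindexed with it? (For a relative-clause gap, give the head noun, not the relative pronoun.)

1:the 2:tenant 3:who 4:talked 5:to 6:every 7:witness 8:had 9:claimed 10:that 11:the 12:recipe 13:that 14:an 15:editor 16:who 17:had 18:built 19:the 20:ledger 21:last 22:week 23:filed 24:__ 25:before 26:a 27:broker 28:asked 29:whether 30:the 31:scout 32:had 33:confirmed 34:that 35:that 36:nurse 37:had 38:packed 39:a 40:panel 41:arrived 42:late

The gap at 24 is the object of "filed", inside a relative clause.
The relative pronoun is "that" (word 13); it is bound by the head noun immediately before it.
Its filler is the head noun "recipe", at word 12.

12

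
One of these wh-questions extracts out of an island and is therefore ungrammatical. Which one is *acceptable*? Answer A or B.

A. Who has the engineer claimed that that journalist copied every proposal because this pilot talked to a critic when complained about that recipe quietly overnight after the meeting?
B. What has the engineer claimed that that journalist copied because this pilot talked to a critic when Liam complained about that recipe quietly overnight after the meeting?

B

In A, the wh-phrase is extracted from inside an adjunct island (introduced by "because"), which blocks movement.
In B, the extraction path crosses only that-complement boundaries, which are transparent.
So B is grammatical.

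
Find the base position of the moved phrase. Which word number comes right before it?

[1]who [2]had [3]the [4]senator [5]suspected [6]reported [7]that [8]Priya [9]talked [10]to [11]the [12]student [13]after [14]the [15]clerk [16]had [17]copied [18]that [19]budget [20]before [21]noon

The displaced element is "who" (word 1).
It is linked across 1 clause boundary (Ø).
It functions as the subject of "reported", so the gap sits immediately after word 5 ("suspected").
Base order: The senator had suspected who reported that Priya talked to the student after the clerk had copied that budget before noon.

5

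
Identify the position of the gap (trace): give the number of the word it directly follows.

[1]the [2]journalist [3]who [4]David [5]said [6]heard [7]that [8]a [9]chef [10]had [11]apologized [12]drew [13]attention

5

The displaced element is "the journalist" (word 2).
It is linked across 1 clause boundary (Ø).
It functions as the subject of "heard", so the gap sits immediately after word 5 ("said").
Base order: David said that the journalist heard that a chef had apologized.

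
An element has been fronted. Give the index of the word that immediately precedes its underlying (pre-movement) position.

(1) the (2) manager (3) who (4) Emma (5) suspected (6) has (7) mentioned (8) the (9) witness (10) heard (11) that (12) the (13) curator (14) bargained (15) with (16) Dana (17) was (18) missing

5

The displaced element is "the manager" (word 2).
It is linked across 1 clause boundary (Ø).
It functions as the subject of "mentioned", so the gap sits immediately after word 5 ("suspected").
Base order: Emma suspected the manager has mentioned the witness heard that the curator bargained with Dana.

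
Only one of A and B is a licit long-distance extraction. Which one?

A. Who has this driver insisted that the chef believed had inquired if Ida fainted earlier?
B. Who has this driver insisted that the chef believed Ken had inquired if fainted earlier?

A

In B, the wh-phrase is extracted from inside a wh-island (introduced by "if"), which blocks movement.
In A, the extraction path crosses only that-complement boundaries, which are transparent.
So A is grammatical.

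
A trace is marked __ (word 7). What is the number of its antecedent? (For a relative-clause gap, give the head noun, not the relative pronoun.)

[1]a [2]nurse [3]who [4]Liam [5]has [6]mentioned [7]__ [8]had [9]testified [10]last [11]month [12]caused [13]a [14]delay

The gap at 7 is the subject of "testified", inside a relative clause.
The relative pronoun is "who" (word 3); it is bound by the head noun immediately before it.
Its filler is the head noun "nurse", at word 2.

2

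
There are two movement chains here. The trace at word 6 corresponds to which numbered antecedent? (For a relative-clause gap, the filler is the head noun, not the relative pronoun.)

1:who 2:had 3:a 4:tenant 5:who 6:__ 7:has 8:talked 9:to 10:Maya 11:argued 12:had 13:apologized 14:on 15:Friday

4

The marked gap is inside the relative clause, the subject of "talked".
Its filler is the head noun "tenant" (via "who"), at word 4.
(The other dependency links word 1 to a gap after word 11.)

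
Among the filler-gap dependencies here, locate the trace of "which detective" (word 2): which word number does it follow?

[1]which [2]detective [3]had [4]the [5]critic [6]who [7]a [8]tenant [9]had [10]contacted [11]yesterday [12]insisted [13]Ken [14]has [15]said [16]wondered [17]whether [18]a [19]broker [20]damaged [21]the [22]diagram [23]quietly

The displaced element is "which detective" (word 2).
It is linked across 2 clause boundaries (Ø → Ø).
It functions as the subject of "wondered", so the gap sits immediately after word 15 ("said").
Base order: The critic who a tenant had contacted yesterday had insisted Ken has said that which detective wondered whether a broker damaged the diagram quietly.

15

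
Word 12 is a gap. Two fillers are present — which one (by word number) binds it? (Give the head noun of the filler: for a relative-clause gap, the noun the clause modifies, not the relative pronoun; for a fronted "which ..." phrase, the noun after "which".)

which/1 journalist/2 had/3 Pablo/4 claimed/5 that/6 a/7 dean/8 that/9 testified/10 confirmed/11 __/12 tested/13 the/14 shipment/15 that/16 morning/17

2

The marked gap is the subject of "tested".
Its filler is the fronted wh-phrase "which journalist", at word 2.
(The other dependency links word 8 to a gap after word 9.)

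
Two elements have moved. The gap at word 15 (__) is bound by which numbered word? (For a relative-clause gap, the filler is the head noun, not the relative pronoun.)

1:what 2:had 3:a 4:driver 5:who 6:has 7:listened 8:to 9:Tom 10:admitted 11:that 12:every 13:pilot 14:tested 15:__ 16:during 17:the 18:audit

The marked gap is the direct object of "tested".
Its filler is the fronted wh-phrase "what", at word 1.
(The other dependency links word 4 to a gap after word 5.)

1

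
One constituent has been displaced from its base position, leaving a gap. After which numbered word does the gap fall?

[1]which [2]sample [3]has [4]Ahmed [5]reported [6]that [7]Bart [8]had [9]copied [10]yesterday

9

The displaced element is "which sample" (word 2).
It is linked across 1 clause boundary (that).
It functions as the direct object of "copied", so the gap sits immediately after word 9 ("copied").
Base order: Ahmed has reported that Bart had copied which sample yesterday.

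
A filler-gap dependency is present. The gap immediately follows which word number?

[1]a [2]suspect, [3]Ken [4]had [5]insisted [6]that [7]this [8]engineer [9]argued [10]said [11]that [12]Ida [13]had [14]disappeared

9

The displaced element is "a suspect" (word 2).
It is linked across 2 clause boundaries (that → Ø).
It functions as the subject of "said", so the gap sits immediately after word 9 ("argued").
Base order: Ken had insisted that this engineer argued a suspect said that Ida had disappeared.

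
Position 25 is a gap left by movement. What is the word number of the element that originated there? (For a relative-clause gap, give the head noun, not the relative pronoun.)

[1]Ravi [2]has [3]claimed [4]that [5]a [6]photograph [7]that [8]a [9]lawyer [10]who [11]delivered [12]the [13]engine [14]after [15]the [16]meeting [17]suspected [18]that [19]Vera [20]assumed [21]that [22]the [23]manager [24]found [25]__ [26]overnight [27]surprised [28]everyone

The gap at 25 is the object of "found", inside a relative clause.
The relative pronoun is "that" (word 7); it is bound by the head noun immediately before it.
Its filler is the head noun "photograph", at word 6.

6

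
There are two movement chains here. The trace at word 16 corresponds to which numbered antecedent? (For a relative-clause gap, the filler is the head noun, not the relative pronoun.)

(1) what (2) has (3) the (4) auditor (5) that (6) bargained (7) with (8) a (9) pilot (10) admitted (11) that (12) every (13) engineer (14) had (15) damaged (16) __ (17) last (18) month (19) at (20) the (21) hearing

The marked gap is the direct object of "damaged".
Its filler is the fronted wh-phrase "what", at word 1.
(The other dependency links word 4 to a gap after word 5.)

1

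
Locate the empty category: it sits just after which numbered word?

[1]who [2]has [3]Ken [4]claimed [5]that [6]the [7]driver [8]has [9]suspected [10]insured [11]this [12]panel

The displaced element is "who" (word 1).
It is linked across 2 clause boundaries (that → Ø).
It functions as the subject of "insured", so the gap sits immediately after word 9 ("suspected").
Base order: Ken has claimed that the driver has suspected who insured this panel.

9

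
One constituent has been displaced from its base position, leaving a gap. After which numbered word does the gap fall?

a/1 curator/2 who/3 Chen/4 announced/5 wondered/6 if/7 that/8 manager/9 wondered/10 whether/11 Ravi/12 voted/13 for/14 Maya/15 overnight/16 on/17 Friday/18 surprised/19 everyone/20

The displaced element is "a curator" (word 2).
It is linked across 1 clause boundary (Ø).
It functions as the subject of "wondered", so the gap sits immediately after word 5 ("announced").
Base order: Chen announced a curator wondered if that manager wondered whether Ravi voted for Maya overnight on Friday.

5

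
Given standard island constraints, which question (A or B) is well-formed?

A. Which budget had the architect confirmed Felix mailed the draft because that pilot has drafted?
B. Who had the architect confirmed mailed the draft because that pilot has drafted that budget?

B

In A, the wh-phrase is extracted from inside an adjunct island (introduced by "because"), which blocks movement.
In B, the extraction path crosses only that-complement boundaries, which are transparent.
So B is grammatical.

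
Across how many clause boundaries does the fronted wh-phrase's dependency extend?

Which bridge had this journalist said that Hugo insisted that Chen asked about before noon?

"which bridge" is extracted from the PP object of "asked".
Boundaries crossed, outermost first: [that], [that] — 2 in total.

2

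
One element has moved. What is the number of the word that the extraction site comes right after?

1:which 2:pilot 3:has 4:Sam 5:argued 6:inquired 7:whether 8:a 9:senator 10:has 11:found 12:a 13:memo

The displaced element is "which pilot" (word 2).
It is linked across 1 clause boundary (Ø).
It functions as the subject of "inquired", so the gap sits immediately after word 5 ("argued").
Base order: Sam has argued that which pilot inquired whether a senator has found a memo.

5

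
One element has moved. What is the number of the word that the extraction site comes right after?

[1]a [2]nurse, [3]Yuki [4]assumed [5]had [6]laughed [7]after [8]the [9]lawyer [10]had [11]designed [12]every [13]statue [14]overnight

4

The displaced element is "a nurse" (word 2).
It is linked across 1 clause boundary (Ø).
It functions as the subject of "laughed", so the gap sits immediately after word 4 ("assumed").
Base order: Yuki assumed that a nurse had laughed after the lawyer had designed every statue overnight.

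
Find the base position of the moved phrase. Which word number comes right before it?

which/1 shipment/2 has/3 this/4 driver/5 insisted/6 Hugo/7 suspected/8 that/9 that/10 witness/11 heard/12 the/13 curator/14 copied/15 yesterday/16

The displaced element is "which shipment" (word 2).
It is linked across 3 clause boundaries (Ø → that → Ø).
It functions as the direct object of "copied", so the gap sits immediately after word 15 ("copied").
Base order: This driver has insisted Hugo suspected that that witness heard the curator copied which shipment yesterday.

15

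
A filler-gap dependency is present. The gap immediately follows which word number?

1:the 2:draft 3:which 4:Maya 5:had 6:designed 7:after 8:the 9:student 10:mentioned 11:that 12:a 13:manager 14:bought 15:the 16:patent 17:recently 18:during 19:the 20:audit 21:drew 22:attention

6

The displaced element is "the draft" (word 2).
It functions as the direct object of "designed", so the gap sits immediately after word 6 ("designed").
Base order: Maya had designed the draft after the student mentioned that a manager bought the patent recently during the audit.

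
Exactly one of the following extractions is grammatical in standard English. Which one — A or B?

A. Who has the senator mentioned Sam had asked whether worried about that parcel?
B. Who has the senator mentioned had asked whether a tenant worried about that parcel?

B

In A, the wh-phrase is extracted from inside a wh-island (introduced by "whether"), which blocks movement.
In B, the extraction path crosses only that-complement boundaries, which are transparent.
So B is grammatical.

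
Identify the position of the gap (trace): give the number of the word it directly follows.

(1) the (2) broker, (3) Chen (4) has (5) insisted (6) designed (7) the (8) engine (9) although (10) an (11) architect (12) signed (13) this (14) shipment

The displaced element is "the broker" (word 2).
It is linked across 1 clause boundary (Ø).
It functions as the subject of "designed", so the gap sits immediately after word 5 ("insisted").
Base order: Chen has insisted the broker designed the engine although an architect signed this shipment.

5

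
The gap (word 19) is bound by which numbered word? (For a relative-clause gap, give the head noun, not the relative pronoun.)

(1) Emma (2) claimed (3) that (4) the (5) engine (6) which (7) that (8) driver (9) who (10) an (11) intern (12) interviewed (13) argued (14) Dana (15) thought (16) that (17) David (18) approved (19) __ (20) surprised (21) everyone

5

The gap at 19 is the object of "approved", inside a relative clause.
The relative pronoun is "which" (word 6); it is bound by the head noun immediately before it.
Its filler is the head noun "engine", at word 5.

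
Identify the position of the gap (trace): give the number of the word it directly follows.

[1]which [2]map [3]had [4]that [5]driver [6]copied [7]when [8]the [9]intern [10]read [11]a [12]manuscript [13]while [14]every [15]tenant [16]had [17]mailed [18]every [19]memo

The displaced element is "which map" (word 2).
It functions as the direct object of "copied", so the gap sits immediately after word 6 ("copied").
Base order: That driver had copied which map when the intern read a manuscript while every tenant had mailed every memo.

6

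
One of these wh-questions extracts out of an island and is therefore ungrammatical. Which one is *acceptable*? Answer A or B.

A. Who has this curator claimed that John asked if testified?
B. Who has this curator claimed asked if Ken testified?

B

In A, the wh-phrase is extracted from inside a wh-island (introduced by "if"), which blocks movement.
In B, the extraction path crosses only that-complement boundaries, which are transparent.
So B is grammatical.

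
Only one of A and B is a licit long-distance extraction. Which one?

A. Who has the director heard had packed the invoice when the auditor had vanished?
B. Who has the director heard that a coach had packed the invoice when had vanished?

In B, the wh-phrase is extracted from inside an adjunct island (introduced by "when"), which blocks movement.
In A, the extraction path crosses only that-complement boundaries, which are transparent.
So A is grammatical.

A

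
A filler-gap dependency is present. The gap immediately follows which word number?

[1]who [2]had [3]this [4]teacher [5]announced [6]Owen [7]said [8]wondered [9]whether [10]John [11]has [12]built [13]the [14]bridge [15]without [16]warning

7

The displaced element is "who" (word 1).
It is linked across 2 clause boundaries (Ø → Ø).
It functions as the subject of "wondered", so the gap sits immediately after word 7 ("said").
Base order: This teacher had announced Owen said who wondered whether John has built the bridge without warning.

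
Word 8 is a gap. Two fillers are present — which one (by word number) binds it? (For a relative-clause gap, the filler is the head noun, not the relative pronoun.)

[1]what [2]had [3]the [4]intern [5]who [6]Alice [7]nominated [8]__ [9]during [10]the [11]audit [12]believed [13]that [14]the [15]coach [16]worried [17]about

4

The marked gap is inside the relative clause, the direct object of "nominated".
Its filler is the head noun "intern" (via "who"), at word 4.
(The other dependency links word 1 to a gap after word 17.)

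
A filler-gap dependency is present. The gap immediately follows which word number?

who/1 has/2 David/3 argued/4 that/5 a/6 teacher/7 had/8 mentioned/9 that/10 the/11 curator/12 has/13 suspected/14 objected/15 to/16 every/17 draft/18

The displaced element is "who" (word 1).
It is linked across 3 clause boundaries (that → that → Ø).
It functions as the subject of "objected", so the gap sits immediately after word 14 ("suspected").
Base order: David has argued that a teacher had mentioned that the curator has suspected that who objected to every draft.

14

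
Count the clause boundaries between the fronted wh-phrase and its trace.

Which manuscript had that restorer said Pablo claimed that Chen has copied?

2

"which manuscript" is extracted from the object of "copied".
Boundaries crossed, outermost first: [Ø], [that] — 2 in total.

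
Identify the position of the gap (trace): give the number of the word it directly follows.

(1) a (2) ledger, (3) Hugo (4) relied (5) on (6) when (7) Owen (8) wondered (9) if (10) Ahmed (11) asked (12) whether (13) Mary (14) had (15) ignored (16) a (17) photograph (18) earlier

The displaced element is "a ledger" (word 2).
It functions as the object of the preposition "on" of "relied", so the gap sits immediately after word 5 ("on").
Base order: Hugo relied on a ledger when Owen wondered if Ahmed asked whether Mary had ignored a photograph earlier.

5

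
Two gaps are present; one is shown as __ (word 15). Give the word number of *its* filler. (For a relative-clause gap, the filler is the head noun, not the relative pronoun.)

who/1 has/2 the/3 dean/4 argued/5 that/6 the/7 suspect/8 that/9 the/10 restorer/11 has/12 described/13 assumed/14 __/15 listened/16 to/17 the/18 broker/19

The marked gap is the subject of "listened".
Its filler is the fronted wh-phrase "who", at word 1.
(The other dependency links word 8 to a gap after word 13.)

1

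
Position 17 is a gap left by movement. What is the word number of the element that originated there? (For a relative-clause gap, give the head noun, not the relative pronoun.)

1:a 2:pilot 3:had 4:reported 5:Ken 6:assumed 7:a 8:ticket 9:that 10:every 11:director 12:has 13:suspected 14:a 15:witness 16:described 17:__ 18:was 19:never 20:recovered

8

The gap at 17 is the object of "described", inside a relative clause.
The relative pronoun is "that" (word 9); it is bound by the head noun immediately before it.
Its filler is the head noun "ticket", at word 8.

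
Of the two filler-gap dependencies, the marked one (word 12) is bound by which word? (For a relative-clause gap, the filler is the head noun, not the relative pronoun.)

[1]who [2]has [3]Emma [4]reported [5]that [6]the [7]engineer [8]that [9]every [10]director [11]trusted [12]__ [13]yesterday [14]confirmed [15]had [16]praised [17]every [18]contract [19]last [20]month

The marked gap is inside the relative clause, the direct object of "trusted".
Its filler is the head noun "engineer" (via "that"), at word 7.
(The other dependency links word 1 to a gap after word 14.)

7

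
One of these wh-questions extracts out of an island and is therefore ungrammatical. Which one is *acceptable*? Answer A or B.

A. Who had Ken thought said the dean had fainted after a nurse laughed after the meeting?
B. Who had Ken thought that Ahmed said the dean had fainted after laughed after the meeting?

A

In B, the wh-phrase is extracted from inside an adjunct island (introduced by "after"), which blocks movement.
In A, the extraction path crosses only that-complement boundaries, which are transparent.
So A is grammatical.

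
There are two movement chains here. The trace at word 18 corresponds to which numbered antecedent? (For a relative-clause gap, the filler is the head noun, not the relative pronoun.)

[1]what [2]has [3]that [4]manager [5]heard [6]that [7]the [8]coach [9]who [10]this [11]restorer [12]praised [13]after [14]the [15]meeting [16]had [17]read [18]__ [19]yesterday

1

The marked gap is the direct object of "read".
Its filler is the fronted wh-phrase "what", at word 1.
(The other dependency links word 8 to a gap after word 12.)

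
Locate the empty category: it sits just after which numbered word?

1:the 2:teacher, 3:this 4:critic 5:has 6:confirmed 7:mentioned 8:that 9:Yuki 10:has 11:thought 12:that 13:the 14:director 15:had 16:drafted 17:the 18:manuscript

The displaced element is "the teacher" (word 2).
It is linked across 1 clause boundary (Ø).
It functions as the subject of "mentioned", so the gap sits immediately after word 6 ("confirmed").
Base order: This critic has confirmed the teacher mentioned that Yuki has thought that the director had drafted the manuscript.

6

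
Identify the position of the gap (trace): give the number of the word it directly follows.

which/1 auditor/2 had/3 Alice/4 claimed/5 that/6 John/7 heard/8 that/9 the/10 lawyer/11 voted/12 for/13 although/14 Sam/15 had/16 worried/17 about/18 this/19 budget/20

The displaced element is "which auditor" (word 2).
It is linked across 2 clause boundaries (that → that).
It functions as the object of the preposition "for" of "voted", so the gap sits immediately after word 13 ("for").
Base order: Alice had claimed that John heard that the lawyer voted for which auditor although Sam had worried about this budget.

13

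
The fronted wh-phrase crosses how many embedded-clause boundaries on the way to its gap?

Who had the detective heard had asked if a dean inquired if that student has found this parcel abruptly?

"who" is extracted from the subject of "asked".
Boundaries crossed, outermost first: [Ø] — 1 in total.

1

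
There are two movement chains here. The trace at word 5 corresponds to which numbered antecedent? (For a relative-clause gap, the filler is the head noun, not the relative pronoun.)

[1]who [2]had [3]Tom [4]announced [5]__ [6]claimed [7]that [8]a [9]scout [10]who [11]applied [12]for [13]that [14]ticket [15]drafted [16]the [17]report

The marked gap is the subject of "claimed".
Its filler is the fronted wh-phrase "who", at word 1.
(The other dependency links word 9 to a gap after word 10.)

1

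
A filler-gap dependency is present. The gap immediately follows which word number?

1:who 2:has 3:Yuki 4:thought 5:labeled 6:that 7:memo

The displaced element is "who" (word 1).
It is linked across 1 clause boundary (Ø).
It functions as the subject of "labeled", so the gap sits immediately after word 4 ("thought").
Base order: Yuki has thought that who labeled that memo.

4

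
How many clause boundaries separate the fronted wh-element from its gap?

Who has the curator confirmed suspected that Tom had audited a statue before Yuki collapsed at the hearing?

1

"who" is extracted from the subject of "suspected".
Boundaries crossed, outermost first: [Ø] — 1 in total.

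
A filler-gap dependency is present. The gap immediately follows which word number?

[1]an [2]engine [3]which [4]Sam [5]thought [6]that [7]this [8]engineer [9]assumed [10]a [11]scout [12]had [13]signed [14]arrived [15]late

13

The displaced element is "an engine" (word 2).
It is linked across 2 clause boundaries (that → Ø).
It functions as the direct object of "signed", so the gap sits immediately after word 13 ("signed").
Base order: Sam thought that this engineer assumed a scout had signed an engine.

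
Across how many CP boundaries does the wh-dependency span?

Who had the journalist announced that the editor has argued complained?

2

"who" is extracted from the subject of "complained".
Boundaries crossed, outermost first: [that], [Ø] — 2 in total.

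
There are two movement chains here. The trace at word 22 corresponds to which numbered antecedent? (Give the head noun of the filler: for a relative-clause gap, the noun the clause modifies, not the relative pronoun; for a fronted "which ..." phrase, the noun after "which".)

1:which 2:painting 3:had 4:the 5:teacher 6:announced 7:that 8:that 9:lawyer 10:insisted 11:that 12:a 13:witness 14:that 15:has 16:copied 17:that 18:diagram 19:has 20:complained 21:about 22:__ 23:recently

2

The marked gap is the object of the preposition "about" of "complained".
Its filler is the fronted wh-phrase "which painting", at word 2.
(The other dependency links word 13 to a gap after word 14.)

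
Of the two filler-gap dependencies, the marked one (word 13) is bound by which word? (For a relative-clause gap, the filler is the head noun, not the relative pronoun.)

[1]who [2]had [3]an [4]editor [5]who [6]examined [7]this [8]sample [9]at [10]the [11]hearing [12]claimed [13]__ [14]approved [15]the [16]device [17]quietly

1

The marked gap is the subject of "approved".
Its filler is the fronted wh-phrase "who", at word 1.
(The other dependency links word 4 to a gap after word 5.)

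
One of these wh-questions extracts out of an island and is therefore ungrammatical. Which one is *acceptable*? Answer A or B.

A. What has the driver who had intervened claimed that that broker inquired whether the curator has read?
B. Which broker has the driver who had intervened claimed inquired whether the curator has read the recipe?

In A, the wh-phrase is extracted from inside a wh-island (introduced by "whether"), which blocks movement.
In B, the extraction path crosses only that-complement boundaries, which are transparent.
So B is grammatical.

B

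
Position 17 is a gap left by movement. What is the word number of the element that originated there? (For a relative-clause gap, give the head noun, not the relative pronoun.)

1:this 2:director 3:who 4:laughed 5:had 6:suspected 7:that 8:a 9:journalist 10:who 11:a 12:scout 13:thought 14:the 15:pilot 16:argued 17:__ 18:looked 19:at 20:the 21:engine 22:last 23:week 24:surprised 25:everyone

9

The gap at 17 is the subject of "looked", inside a relative clause.
The relative pronoun is "who" (word 10); it is bound by the head noun immediately before it.
Its filler is the head noun "journalist", at word 9.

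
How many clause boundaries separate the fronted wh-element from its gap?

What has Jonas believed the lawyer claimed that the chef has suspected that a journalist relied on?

3

"what" is extracted from the PP object of "relied".
Boundaries crossed, outermost first: [Ø], [that], [that] — 3 in total.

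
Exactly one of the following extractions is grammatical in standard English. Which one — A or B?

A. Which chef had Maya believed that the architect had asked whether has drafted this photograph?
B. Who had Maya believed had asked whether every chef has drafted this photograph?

In A, the wh-phrase is extracted from inside a wh-island (introduced by "whether"), which blocks movement.
In B, the extraction path crosses only that-complement boundaries, which are transparent.
So B is grammatical.

B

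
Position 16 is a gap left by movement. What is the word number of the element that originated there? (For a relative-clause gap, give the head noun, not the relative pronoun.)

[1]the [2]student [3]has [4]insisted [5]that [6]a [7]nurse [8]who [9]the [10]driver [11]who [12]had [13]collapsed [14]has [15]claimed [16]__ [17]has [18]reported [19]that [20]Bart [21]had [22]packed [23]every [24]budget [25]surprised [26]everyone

The gap at 16 is the subject of "reported", inside a relative clause.
The relative pronoun is "who" (word 8); it is bound by the head noun immediately before it.
Its filler is the head noun "nurse", at word 7.

7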